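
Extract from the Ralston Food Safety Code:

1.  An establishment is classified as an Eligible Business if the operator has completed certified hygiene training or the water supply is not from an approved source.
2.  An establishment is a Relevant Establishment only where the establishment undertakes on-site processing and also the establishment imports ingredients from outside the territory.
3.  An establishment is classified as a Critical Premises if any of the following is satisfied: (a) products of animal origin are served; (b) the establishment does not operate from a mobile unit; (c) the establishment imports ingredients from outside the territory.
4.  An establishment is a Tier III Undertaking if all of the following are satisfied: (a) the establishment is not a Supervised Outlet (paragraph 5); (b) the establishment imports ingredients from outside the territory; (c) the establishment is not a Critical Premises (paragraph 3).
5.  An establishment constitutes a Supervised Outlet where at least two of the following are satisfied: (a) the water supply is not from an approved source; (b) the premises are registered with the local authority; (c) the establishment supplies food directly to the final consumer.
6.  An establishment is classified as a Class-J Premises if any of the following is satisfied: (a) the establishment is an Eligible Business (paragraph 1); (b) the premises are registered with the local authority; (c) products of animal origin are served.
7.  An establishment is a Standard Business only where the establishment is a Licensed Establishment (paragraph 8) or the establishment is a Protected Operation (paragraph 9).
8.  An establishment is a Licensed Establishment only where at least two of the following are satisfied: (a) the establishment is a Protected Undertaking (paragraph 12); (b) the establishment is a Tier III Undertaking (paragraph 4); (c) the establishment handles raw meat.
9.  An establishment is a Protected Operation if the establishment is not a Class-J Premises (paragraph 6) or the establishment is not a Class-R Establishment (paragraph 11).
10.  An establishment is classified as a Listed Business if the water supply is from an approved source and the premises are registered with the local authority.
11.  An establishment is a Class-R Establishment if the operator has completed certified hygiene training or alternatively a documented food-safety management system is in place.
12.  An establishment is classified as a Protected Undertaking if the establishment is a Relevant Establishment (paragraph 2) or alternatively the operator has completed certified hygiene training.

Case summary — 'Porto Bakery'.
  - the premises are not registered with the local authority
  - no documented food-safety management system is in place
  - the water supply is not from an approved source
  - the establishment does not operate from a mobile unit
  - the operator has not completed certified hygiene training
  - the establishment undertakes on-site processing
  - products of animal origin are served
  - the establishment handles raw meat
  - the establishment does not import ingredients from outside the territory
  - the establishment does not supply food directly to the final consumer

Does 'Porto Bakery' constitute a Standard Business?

Yes

paragraph 2 — Relevant Establishment: [the establishment undertakes on-site processing? yes] AND [the establishment imports ingredients from outside the territory? no] → not satisfied.
paragraph 12 — Protected Undertaking: [Relevant Establishment (paragraph 2)? no] OR [the operator has completed certified hygiene training? no] → not satisfied.
paragraph 5 — Supervised Outlet: the water supply is not from an approved source? yes; the premises are registered with the local authority? no; the establishment supplies food directly to the final consumer? no — 1 of 3 hold (need ≥2) → not satisfied.
paragraph 3 — Critical Premises: [products of animal origin are served? yes] OR [the establishment does not operate from a mobile unit? yes] OR [the establishment imports ingredients from outside the territory? no] → satisfied.
paragraph 4 — Tier III Undertaking: [not a Supervised Outlet (paragraph 5)? yes] AND [the establishment imports ingredients from outside the territory? no] AND [not a Critical Premises (paragraph 3)? no] → not satisfied.
paragraph 8 — Licensed Establishment: Protected Undertaking (paragraph 12)? no; Tier III Undertaking (paragraph 4)? no; the establishment handles raw meat? yes — 1 of 3 hold (need ≥2) → not satisfied.
paragraph 1 — Eligible Business: [the operator has completed certified hygiene training? no] OR [the water supply is not from an approved source? yes] → satisfied.
paragraph 6 — Class-J Premises: [Eligible Business (paragraph 1)? yes] OR [the premises are registered with the local authority? no] OR [products of animal origin are served? yes] → satisfied.
paragraph 11 — Class-R Establishment: [the operator has completed certified hygiene training? no] OR [a documented food-safety management system is in place? no] → not satisfied.
paragraph 9 — Protected Operation: [not a Class-J Premises (paragraph 6)? no] OR [not a Class-R Establishment (paragraph 11)? yes] → satisfied.
paragraph 7 — Standard Business: [Licensed Establishment (paragraph 8)? no] OR [Protected Operation (paragraph 9)? yes] → satisfied.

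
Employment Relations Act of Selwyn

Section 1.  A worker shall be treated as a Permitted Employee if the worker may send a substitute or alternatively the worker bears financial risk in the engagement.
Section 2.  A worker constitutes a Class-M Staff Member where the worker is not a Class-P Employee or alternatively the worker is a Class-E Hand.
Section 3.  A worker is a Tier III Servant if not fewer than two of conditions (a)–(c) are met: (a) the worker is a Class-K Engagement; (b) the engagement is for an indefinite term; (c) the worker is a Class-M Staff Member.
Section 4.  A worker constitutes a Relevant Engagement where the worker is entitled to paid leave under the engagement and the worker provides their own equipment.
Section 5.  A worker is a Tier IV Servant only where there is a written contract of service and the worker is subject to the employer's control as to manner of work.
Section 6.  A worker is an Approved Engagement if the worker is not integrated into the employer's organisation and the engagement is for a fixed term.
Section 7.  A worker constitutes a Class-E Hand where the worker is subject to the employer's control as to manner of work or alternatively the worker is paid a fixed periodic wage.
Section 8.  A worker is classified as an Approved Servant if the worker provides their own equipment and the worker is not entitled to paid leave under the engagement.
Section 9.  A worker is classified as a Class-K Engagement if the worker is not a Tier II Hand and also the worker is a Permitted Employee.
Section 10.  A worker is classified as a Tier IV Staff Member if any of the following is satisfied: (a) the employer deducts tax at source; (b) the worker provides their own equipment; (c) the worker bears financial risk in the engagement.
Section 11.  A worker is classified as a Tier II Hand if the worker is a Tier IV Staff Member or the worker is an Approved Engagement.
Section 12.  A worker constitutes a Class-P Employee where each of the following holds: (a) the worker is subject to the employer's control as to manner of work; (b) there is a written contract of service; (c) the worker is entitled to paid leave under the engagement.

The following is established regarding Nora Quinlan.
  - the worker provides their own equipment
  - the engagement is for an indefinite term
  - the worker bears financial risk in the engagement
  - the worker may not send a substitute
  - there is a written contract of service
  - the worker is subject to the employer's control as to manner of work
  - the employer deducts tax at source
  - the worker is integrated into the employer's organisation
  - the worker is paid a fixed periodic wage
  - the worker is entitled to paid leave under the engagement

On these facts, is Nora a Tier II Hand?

Yes

Under section 10: the employer deducts tax at source? yes; or the worker provides their own equipment? yes; or the worker bears financial risk in the engagement? yes. So the worker is a Tier IV Staff Member.
Under section 6: the worker is not integrated into the employer's organisation? no; and the engagement is for a fixed term? no. So the worker is not an Approved Engagement.
Under section 11: Tier IV Staff Member (section 10)? yes; or Approved Engagement (section 6)? no. So the worker is a Tier II Hand.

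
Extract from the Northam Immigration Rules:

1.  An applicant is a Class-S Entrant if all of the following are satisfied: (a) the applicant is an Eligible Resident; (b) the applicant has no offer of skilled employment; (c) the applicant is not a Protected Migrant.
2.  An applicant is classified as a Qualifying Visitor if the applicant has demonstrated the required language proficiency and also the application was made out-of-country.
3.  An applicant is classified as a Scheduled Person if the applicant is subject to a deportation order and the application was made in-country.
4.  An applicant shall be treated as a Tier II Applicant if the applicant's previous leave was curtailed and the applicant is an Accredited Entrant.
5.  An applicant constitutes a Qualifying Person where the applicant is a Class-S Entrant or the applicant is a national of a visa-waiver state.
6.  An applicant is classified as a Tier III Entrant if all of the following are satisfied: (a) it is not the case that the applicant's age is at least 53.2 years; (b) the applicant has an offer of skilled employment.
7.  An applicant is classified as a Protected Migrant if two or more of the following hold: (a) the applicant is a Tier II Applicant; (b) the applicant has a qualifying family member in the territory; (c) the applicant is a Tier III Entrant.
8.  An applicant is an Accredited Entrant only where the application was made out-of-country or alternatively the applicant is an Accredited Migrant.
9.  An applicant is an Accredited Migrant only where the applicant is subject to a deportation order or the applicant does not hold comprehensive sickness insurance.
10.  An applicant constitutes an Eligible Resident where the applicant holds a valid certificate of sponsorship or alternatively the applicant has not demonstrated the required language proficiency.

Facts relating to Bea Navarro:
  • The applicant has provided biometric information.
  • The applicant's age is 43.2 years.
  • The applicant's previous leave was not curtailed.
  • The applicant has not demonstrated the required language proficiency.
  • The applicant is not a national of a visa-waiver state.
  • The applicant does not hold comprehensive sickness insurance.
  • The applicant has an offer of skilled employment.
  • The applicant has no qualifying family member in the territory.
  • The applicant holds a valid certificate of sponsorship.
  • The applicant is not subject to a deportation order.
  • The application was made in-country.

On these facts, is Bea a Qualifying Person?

Under paragraph 10: the applicant holds a valid certificate of sponsorship? yes; or the applicant has not demonstrated the required language proficiency? yes. So the applicant is an Eligible Resident.
Under paragraph 9: the applicant is subject to a deportation order? no; or the applicant does not hold comprehensive sickness insurance? yes. So the applicant is an Accredited Migrant.
Under paragraph 8: the application was made out-of-country? no; or Accredited Migrant (paragraph 9)? yes. So the applicant is an Accredited Entrant.
Under paragraph 4: the applicant's previous leave was curtailed? no; and Accredited Entrant (paragraph 8)? yes. So the applicant is not a Tier II Applicant.
Under paragraph 6: applicant's age: 43.2 years ≥ 53.2 years? no, so negated condition yes; and the applicant has an offer of skilled employment? yes. So the applicant is a Tier III Entrant.
Under paragraph 7: Tier II Applicant (paragraph 4)? no; the applicant has a qualifying family member in the territory? no; Tier III Entrant (paragraph 6)? yes — 1 of 3 hold (need ≥2) → not satisfied.
Under paragraph 1: Eligible Resident (paragraph 10)? yes; and the applicant has no offer of skilled employment? no; and not a Protected Migrant (paragraph 7)? yes. So the applicant is not a Class-S Entrant.
Under paragraph 5: Class-S Entrant (paragraph 1)? no; or the applicant is a national of a visa-waiver state? no. So the applicant is not a Qualifying Person.

No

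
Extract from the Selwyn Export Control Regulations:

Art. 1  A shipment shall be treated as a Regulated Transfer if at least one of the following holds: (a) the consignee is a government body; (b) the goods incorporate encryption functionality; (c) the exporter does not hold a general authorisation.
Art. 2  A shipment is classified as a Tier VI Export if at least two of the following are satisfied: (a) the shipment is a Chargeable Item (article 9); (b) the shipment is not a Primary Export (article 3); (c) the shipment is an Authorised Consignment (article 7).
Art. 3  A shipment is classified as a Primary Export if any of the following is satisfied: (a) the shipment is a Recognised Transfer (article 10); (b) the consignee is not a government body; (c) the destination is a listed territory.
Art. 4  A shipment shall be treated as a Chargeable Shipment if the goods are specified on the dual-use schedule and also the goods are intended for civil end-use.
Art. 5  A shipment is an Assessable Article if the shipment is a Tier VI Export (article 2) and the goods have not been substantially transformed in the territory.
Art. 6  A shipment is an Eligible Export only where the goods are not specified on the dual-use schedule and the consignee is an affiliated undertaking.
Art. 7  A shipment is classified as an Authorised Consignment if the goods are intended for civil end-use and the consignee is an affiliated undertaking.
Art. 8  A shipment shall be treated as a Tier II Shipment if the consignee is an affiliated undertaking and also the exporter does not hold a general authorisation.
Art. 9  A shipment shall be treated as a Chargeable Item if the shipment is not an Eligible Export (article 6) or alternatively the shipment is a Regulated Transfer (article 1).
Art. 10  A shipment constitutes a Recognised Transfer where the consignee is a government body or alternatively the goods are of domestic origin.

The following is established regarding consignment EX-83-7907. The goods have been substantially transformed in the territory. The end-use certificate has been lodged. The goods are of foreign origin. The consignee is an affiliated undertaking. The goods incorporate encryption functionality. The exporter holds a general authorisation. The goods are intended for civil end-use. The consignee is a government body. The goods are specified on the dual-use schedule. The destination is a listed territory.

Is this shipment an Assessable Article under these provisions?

No

article 6 — Eligible Export: [the goods are not specified on the dual-use schedule? no] AND [the consignee is an affiliated undertaking? yes] → not satisfied.
article 1 — Regulated Transfer: [the consignee is a government body? yes] OR [the goods incorporate encryption functionality? yes] OR [the exporter does not hold a general authorisation? no] → satisfied.
article 9 — Chargeable Item: [not an Eligible Export (article 6)? yes] OR [Regulated Transfer (article 1)? yes] → satisfied.
article 10 — Recognised Transfer: [the consignee is a government body? yes] OR [the goods are of domestic origin? no] → satisfied.
article 3 — Primary Export: [Recognised Transfer (article 10)? yes] OR [the consignee is not a government body? no] OR [the destination is a listed territory? yes] → satisfied.
article 7 — Authorised Consignment: [the goods are intended for civil end-use? yes] AND [the consignee is an affiliated undertaking? yes] → satisfied.
article 2 — Tier VI Export: Chargeable Item (article 9)? yes; not a Primary Export (article 3)? no; Authorised Consignment (article 7)? yes — 2 of 3 hold (need ≥2) → satisfied.
article 5 — Assessable Article: [Tier VI Export (article 2)? yes] AND [the goods have not been substantially transformed in the territory? no] → not satisfied.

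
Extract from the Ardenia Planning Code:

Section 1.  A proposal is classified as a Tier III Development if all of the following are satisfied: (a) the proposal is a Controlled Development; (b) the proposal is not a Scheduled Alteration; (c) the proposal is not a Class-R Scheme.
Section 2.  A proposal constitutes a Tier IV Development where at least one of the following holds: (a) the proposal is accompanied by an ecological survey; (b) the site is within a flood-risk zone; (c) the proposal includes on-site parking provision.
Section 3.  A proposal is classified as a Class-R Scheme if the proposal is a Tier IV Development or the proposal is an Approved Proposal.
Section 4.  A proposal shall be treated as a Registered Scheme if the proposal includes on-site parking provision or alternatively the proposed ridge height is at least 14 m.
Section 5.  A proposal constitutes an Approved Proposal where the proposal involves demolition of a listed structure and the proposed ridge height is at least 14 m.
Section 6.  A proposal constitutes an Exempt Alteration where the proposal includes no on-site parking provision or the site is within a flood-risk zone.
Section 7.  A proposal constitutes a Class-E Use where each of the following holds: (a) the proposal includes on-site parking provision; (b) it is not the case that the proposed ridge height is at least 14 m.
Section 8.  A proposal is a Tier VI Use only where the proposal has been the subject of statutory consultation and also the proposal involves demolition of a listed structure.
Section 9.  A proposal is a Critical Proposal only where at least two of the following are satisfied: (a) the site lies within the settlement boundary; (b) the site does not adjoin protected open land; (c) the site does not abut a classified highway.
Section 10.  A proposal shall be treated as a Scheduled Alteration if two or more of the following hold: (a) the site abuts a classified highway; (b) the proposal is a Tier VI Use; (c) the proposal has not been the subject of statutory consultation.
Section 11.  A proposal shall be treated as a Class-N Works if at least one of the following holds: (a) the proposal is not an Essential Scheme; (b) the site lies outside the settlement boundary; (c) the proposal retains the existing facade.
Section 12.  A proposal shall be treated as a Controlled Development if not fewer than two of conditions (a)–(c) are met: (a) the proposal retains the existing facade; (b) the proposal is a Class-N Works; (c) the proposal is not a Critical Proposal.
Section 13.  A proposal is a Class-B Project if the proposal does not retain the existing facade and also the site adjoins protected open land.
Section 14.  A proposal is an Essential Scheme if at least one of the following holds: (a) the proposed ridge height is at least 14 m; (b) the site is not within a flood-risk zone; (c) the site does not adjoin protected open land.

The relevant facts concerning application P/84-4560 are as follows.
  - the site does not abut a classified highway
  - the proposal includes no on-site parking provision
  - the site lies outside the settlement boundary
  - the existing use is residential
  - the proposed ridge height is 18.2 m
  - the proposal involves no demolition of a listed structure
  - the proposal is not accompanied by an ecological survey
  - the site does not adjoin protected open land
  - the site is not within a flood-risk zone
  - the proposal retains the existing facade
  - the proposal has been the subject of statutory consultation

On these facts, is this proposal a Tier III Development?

section 14 — Essential Scheme: [proposed ridge height: 18.2 m ≥ 14 m? yes] OR [the site is not within a flood-risk zone? yes] OR [the site does not adjoin protected open land? yes] → satisfied.
section 11 — Class-N Works: [not an Essential Scheme (section 14)? no] OR [the site lies outside the settlement boundary? yes] OR [the proposal retains the existing facade? yes] → satisfied.
section 9 — Critical Proposal: the site lies within the settlement boundary? no; the site does not adjoin protected open land? yes; the site does not abut a classified highway? yes — 2 of 3 hold (need ≥2) → satisfied.
section 12 — Controlled Development: the proposal retains the existing facade? yes; Class-N Works (section 11)? yes; not a Critical Proposal (section 9)? no — 2 of 3 hold (need ≥2) → satisfied.
section 8 — Tier VI Use: [the proposal has been the subject of statutory consultation? yes] AND [the proposal involves demolition of a listed structure? no] → not satisfied.
section 10 — Scheduled Alteration: the site abuts a classified highway? no; Tier VI Use (section 8)? no; the proposal has not been the subject of statutory consultation? no — 0 of 3 hold (need ≥2) → not satisfied.
section 2 — Tier IV Development: [the proposal is accompanied by an ecological survey? no] OR [the site is within a flood-risk zone? no] OR [the proposal includes on-site parking provision? no] → not satisfied.
section 5 — Approved Proposal: [the proposal involves demolition of a listed structure? no] AND [proposed ridge height: 18.2 m ≥ 14 m? yes] → not satisfied.
section 3 — Class-R Scheme: [Tier IV Development (section 2)? no] OR [Approved Proposal (section 5)? no] → not satisfied.
section 1 — Tier III Development: [Controlled Development (section 12)? yes] AND [not a Scheduled Alteration (section 10)? yes] AND [not a Class-R Scheme (section 3)? yes] → satisfied.

Yes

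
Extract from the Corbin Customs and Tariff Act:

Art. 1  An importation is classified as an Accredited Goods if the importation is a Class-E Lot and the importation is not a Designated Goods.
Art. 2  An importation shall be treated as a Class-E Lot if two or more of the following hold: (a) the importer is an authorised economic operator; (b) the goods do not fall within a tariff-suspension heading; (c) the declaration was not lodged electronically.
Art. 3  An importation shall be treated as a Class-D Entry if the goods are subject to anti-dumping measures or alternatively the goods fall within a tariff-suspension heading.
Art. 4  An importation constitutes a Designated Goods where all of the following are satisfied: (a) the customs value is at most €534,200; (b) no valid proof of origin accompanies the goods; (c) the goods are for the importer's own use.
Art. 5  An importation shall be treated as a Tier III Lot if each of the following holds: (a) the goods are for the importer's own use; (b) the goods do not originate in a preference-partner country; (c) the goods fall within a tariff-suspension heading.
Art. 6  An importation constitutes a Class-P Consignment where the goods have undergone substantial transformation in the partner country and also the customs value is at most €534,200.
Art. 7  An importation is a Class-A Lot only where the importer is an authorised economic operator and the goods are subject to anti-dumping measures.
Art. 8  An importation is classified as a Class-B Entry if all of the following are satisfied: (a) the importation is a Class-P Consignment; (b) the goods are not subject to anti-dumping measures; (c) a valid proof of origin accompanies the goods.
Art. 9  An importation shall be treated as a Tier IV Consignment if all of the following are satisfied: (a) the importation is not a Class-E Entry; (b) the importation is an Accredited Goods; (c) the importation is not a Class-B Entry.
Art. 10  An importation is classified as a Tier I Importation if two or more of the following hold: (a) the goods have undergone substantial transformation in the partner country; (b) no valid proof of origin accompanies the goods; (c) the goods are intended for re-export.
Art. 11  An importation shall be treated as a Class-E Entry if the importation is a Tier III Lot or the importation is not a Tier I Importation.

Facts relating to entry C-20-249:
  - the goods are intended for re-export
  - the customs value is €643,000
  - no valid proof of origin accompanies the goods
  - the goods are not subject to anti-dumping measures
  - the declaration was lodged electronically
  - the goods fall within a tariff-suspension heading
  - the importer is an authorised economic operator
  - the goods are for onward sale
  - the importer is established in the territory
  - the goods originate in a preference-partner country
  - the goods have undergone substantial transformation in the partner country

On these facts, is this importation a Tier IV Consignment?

Under article 5: the goods are for the importer's own use? no; and the goods do not originate in a preference-partner country? no; and the goods fall within a tariff-suspension heading? yes. So the importation is not a Tier III Lot.
Under article 10: the goods have undergone substantial transformation in the partner country? yes; no valid proof of origin accompanies the goods? yes; the goods are intended for re-export? yes — 3 of 3 hold (need ≥2) → satisfied.
Under article 11: Tier III Lot (article 5)? no; or not a Tier I Importation (article 10)? no. So the importation is not a Class-E Entry.
Under article 2: the importer is an authorised economic operator? yes; the goods do not fall within a tariff-suspension heading? no; the declaration was not lodged electronically? no — 1 of 3 hold (need ≥2) → not satisfied.
Under article 4: customs value: €643,000 ≤ €534,200? no; and no valid proof of origin accompanies the goods? yes; and the goods are for the importer's own use? no. So the importation is not a Designated Goods.
Under article 1: Class-E Lot (article 2)? no; and not a Designated Goods (article 4)? yes. So the importation is not an Accredited Goods.
Under article 6: the goods have undergone substantial transformation in the partner country? yes; and customs value: €643,000 ≤ €534,200? no. So the importation is not a Class-P Consignment.
Under article 8: Class-P Consignment (article 6)? no; and the goods are not subject to anti-dumping measures? yes; and a valid proof of origin accompanies the goods? no. So the importation is not a Class-B Entry.
Under article 9: not a Class-E Entry (article 11)? yes; and Accredited Goods (article 1)? no; and not a Class-B Entry (article 8)? yes. So the importation is not a Tier IV Consignment.

No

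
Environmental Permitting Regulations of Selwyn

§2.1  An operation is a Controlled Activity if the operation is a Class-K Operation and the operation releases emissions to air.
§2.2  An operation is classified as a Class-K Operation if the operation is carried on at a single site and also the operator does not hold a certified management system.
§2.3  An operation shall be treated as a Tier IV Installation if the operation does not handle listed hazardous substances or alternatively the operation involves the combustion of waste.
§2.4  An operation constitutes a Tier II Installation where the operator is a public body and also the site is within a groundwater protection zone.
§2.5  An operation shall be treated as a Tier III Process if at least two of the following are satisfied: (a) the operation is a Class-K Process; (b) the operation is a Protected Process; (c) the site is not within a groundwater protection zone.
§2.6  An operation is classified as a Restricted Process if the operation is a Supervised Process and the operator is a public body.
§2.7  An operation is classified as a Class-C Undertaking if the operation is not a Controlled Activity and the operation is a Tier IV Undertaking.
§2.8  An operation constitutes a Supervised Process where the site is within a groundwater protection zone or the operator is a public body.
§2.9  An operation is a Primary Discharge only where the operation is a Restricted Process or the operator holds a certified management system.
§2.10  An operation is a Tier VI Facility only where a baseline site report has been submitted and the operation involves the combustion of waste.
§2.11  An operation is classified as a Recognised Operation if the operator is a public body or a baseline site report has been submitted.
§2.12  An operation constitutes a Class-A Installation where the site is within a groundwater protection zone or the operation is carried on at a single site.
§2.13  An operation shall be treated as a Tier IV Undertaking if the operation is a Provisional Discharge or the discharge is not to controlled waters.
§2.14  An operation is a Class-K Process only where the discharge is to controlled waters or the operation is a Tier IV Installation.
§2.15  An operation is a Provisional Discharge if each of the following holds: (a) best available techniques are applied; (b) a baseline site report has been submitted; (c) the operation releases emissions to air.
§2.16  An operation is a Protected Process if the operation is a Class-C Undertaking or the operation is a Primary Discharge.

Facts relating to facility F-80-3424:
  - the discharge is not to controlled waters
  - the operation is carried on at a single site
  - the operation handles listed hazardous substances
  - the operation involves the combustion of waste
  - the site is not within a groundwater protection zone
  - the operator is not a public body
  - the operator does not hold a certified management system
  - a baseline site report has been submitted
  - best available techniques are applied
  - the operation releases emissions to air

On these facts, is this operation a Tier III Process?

Yes

§2.3 — Tier IV Installation: [the operation does not handle listed hazardous substances? no] OR [the operation involves the combustion of waste? yes] → satisfied.
§2.14 — Class-K Process: [the discharge is to controlled waters? no] OR [Tier IV Installation (§2.3)? yes] → satisfied.
§2.2 — Class-K Operation: [the operation is carried on at a single site? yes] AND [the operator does not hold a certified management system? yes] → satisfied.
§2.1 — Controlled Activity: [Class-K Operation (§2.2)? yes] AND [the operation releases emissions to air? yes] → satisfied.
§2.15 — Provisional Discharge: [best available techniques are applied? yes] AND [a baseline site report has been submitted? yes] AND [the operation releases emissions to air? yes] → satisfied.
§2.13 — Tier IV Undertaking: [Provisional Discharge (§2.15)? yes] OR [the discharge is not to controlled waters? yes] → satisfied.
§2.7 — Class-C Undertaking: [not a Controlled Activity (§2.1)? no] AND [Tier IV Undertaking (§2.13)? yes] → not satisfied.
§2.8 — Supervised Process: [the site is within a groundwater protection zone? no] OR [the operator is a public body? no] → not satisfied.
§2.6 — Restricted Process: [Supervised Process (§2.8)? no] AND [the operator is a public body? no] → not satisfied.
§2.9 — Primary Discharge: [Restricted Process (§2.6)? no] OR [the operator holds a certified management system? no] → not satisfied.
§2.16 — Protected Process: [Class-C Undertaking (§2.7)? no] OR [Primary Discharge (§2.9)? no] → not satisfied.
§2.5 — Tier III Process: Class-K Process (§2.14)? yes; Protected Process (§2.16)? no; the site is not within a groundwater protection zone? yes — 2 of 3 hold (need ≥2) → satisfied.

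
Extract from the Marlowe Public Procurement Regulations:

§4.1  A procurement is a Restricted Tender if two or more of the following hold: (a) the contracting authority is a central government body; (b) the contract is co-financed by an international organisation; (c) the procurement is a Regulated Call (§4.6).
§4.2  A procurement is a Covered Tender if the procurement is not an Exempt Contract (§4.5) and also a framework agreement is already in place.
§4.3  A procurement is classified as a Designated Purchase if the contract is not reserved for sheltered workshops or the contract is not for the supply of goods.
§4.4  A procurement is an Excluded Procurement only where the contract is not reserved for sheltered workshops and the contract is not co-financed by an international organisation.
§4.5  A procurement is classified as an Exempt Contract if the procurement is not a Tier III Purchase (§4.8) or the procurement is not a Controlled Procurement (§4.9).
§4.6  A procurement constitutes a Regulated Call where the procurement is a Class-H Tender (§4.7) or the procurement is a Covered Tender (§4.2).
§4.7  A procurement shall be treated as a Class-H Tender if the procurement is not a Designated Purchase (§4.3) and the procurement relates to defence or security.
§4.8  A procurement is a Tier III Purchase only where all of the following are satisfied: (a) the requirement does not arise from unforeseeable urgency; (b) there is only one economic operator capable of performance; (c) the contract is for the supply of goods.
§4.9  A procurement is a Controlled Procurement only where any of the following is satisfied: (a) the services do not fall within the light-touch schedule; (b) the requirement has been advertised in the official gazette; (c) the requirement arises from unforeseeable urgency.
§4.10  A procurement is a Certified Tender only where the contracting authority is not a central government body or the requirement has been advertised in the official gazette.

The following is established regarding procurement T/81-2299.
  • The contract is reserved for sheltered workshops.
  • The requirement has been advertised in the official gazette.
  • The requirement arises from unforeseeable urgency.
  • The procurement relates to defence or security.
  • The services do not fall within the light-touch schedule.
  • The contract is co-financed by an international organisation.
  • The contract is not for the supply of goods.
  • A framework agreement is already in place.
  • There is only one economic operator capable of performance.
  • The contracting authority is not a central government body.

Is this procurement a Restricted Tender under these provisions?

No

Under §4.3: the contract is not reserved for sheltered workshops? no; or the contract is not for the supply of goods? yes. So the procurement is a Designated Purchase.
Under §4.7: not a Designated Purchase (§4.3)? no; and the procurement relates to defence or security? yes. So the procurement is not a Class-H Tender.
Under §4.8: the requirement does not arise from unforeseeable urgency? no; and there is only one economic operator capable of performance? yes; and the contract is for the supply of goods? no. So the procurement is not a Tier III Purchase.
Under §4.9: the services do not fall within the light-touch schedule? yes; or the requirement has been advertised in the official gazette? yes; or the requirement arises from unforeseeable urgency? yes. So the procurement is a Controlled Procurement.
Under §4.5: not a Tier III Purchase (§4.8)? yes; or not a Controlled Procurement (§4.9)? no. So the procurement is an Exempt Contract.
Under §4.2: not an Exempt Contract (§4.5)? no; and a framework agreement is already in place? yes. So the procurement is not a Covered Tender.
Under §4.6: Class-H Tender (§4.7)? no; or Covered Tender (§4.2)? no. So the procurement is not a Regulated Call.
Under §4.1: the contracting authority is a central government body? no; the contract is co-financed by an international organisation? yes; Regulated Call (§4.6)? no — 1 of 3 hold (need ≥2) → not satisfied.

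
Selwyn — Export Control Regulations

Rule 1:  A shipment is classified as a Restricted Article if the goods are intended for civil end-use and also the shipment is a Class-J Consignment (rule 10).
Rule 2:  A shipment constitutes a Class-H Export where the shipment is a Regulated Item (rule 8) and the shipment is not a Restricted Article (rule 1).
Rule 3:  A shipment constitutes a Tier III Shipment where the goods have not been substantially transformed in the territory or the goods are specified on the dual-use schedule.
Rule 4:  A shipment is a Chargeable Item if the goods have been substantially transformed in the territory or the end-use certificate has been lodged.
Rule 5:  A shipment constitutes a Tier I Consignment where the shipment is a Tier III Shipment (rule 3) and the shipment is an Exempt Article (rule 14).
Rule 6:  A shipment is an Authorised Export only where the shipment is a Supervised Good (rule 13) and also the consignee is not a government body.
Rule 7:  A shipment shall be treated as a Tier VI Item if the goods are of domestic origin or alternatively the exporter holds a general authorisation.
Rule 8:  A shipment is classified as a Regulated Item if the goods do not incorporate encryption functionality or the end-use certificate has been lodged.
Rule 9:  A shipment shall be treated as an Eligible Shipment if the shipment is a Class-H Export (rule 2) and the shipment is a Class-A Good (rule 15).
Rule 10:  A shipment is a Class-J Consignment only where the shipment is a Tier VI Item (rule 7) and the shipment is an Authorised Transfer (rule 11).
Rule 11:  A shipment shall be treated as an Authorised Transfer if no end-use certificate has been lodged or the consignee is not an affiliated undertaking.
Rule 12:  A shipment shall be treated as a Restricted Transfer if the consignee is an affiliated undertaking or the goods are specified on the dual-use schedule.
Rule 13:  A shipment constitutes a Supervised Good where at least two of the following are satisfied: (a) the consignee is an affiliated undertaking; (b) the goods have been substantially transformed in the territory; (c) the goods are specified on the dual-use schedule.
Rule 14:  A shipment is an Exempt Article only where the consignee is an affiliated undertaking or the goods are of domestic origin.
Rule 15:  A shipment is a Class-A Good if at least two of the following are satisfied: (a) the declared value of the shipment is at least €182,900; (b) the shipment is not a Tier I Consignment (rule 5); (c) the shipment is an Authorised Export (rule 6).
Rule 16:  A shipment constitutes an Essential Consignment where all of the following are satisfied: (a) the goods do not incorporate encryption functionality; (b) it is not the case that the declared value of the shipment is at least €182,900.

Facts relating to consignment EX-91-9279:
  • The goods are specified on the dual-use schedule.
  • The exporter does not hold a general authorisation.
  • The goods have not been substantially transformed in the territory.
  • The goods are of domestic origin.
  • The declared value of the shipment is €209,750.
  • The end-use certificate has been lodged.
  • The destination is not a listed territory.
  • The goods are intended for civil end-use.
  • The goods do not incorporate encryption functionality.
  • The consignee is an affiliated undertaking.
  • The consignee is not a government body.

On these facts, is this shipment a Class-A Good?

rule 3 — Tier III Shipment: [the goods have not been substantially transformed in the territory? yes] OR [the goods are specified on the dual-use schedule? yes] → satisfied.
rule 14 — Exempt Article: [the consignee is an affiliated undertaking? yes] OR [the goods are of domestic origin? yes] → satisfied.
rule 5 — Tier I Consignment: [Tier III Shipment (rule 3)? yes] AND [Exempt Article (rule 14)? yes] → satisfied.
rule 13 — Supervised Good: the consignee is an affiliated undertaking? yes; the goods have been substantially transformed in the territory? no; the goods are specified on the dual-use schedule? yes — 2 of 3 hold (need ≥2) → satisfied.
rule 6 — Authorised Export: [Supervised Good (rule 13)? yes] AND [the consignee is not a government body? yes] → satisfied.
rule 15 — Class-A Good: declared value of the shipment: €209,750 ≥ €182,900? yes; not a Tier I Consignment (rule 5)? no; Authorised Export (rule 6)? yes — 2 of 3 hold (need ≥2) → satisfied.

Yes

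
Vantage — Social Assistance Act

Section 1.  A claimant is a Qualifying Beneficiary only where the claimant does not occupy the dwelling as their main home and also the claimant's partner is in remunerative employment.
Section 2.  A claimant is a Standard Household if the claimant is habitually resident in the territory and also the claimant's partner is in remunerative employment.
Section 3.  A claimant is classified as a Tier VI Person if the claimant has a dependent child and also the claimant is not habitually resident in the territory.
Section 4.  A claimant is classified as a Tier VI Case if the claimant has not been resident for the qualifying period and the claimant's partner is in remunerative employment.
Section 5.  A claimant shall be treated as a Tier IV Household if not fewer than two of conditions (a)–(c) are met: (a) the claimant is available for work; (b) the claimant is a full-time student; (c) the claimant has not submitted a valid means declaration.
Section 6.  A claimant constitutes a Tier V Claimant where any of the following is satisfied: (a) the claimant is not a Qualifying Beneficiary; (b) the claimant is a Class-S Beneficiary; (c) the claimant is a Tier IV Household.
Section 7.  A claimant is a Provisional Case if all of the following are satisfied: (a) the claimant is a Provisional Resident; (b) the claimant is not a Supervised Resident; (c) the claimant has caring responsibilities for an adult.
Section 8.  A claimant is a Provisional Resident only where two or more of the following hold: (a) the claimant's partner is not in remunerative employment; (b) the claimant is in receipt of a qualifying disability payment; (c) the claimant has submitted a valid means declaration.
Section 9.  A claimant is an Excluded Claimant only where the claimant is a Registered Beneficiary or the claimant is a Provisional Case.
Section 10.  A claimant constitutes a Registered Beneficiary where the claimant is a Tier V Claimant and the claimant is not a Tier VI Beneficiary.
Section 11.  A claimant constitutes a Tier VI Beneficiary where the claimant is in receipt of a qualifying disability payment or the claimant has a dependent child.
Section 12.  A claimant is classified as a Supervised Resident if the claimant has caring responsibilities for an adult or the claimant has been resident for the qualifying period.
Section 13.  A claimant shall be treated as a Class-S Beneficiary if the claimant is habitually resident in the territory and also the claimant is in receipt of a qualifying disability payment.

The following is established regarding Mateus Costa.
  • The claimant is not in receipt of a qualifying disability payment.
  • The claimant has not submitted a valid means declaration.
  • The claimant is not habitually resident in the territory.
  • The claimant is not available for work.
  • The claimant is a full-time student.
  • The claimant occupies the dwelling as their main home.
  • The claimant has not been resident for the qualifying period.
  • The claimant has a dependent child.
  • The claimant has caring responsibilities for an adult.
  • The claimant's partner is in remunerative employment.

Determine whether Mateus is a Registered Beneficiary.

Under section 1: the claimant does not occupy the dwelling as their main home? no; and the claimant's partner is in remunerative employment? yes. So the claimant is not a Qualifying Beneficiary.
Under section 13: the claimant is habitually resident in the territory? no; and the claimant is in receipt of a qualifying disability payment? no. So the claimant is not a Class-S Beneficiary.
Under section 5: the claimant is available for work? no; the claimant is a full-time student? yes; the claimant has not submitted a valid means declaration? yes — 2 of 3 hold (need ≥2) → satisfied.
Under section 6: not a Qualifying Beneficiary (section 1)? yes; or Class-S Beneficiary (section 13)? no; or Tier IV Household (section 5)? yes. So the claimant is a Tier V Claimant.
Under section 11: the claimant is in receipt of a qualifying disability payment? no; or the claimant has a dependent child? yes. So the claimant is a Tier VI Beneficiary.
Under section 10: Tier V Claimant (section 6)? yes; and not a Tier VI Beneficiary (section 11)? no. So the claimant is not a Registered Beneficiary.

No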